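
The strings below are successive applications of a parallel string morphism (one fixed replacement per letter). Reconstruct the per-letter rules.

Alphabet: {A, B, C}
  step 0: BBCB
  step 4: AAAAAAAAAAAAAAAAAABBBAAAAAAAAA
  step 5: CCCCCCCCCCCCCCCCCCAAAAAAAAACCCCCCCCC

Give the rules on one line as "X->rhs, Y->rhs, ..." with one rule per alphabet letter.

  step 4 ⇒ step 5: AAAAAAAAAAAAAAAAAABBBAAAAAAAAA ⇒ C·C·C·C·C·C·C·C·C·C·C·C·C·C·C·C·C·C·AAA·AAA·AAA·C·C·C·C·C·C·C·C·C
    A ↦ C
    B ↦ AAA
    C ↦ B  (constrained at step 0)

A->C, B->AAA, C->B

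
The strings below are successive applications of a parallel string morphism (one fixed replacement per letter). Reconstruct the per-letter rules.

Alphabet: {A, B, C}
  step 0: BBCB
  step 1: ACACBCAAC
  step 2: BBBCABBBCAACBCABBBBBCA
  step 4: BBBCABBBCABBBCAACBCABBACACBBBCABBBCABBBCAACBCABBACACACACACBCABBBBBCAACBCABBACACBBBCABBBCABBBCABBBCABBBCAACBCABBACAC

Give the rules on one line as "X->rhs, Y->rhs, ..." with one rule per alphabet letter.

  step 1 ⇒ step 2: ACACBCAAC ⇒ BB·BCA·BB·BCA·AC·BCA·BB·BB·BCA
    A ↦ BB
    B ↦ AC
    C ↦ BCA

A->BB, B->AC, C->BCA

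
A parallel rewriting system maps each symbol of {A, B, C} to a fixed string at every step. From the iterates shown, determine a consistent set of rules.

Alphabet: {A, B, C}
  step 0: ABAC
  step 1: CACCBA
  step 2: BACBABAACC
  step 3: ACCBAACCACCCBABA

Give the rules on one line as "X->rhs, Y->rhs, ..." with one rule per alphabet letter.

A->C, B->AC, C->BA

  step 2 ⇒ step 3: BACBABAACC ⇒ AC·C·BA·AC·C·AC·C·C·BA·BA
    A ↦ C
    B ↦ AC
    C ↦ BA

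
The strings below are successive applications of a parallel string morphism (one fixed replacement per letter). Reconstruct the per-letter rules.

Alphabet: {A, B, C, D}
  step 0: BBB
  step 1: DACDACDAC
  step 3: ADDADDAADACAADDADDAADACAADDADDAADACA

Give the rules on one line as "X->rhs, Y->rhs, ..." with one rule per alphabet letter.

A->ADD, B->DAC, C->BD, D->A

  step 0 ⇒ step 1: BBB ⇒ DAC·DAC·DAC
    B ↦ DAC
    A ↦ ADD  (constrained at step 1)
    C ↦ BD  (constrained at step 1)
    D ↦ A  (constrained at step 1)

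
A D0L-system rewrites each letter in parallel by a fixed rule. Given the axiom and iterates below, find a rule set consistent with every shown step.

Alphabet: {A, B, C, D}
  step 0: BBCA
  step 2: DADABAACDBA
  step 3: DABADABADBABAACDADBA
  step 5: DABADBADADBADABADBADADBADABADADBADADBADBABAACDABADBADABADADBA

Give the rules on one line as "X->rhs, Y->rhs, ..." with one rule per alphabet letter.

  step 2 ⇒ step 3: DADABAACDBA ⇒ DA·BA·DA·BA·D·BA·BA·AC·DA·D·BA
    A ↦ BA
    B ↦ D
    C ↦ AC
    D ↦ DA

A->BA, B->D, C->AC, D->DA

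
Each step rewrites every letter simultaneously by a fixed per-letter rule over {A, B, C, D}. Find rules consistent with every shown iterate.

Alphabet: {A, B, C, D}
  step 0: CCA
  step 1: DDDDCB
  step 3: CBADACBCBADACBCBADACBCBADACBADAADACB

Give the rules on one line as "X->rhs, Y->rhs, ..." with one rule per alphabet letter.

  step 0 ⇒ step 1: CCA ⇒ DD·DD·CB
    A ↦ CB
    C ↦ DD
    B ↦ A  (constrained at step 1)
    D ↦ ADA  (constrained at step 1)

A->CB, B->A, C->DD, D->ADA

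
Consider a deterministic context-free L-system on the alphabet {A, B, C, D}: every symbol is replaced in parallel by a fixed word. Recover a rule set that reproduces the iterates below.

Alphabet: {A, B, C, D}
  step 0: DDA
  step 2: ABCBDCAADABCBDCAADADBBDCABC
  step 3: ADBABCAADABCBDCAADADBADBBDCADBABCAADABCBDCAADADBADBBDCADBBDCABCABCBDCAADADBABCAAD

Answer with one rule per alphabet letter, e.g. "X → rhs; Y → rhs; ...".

A->ADB, B->ABC, C->AAD, D->BDC

  step 2 ⇒ step 3: ABCBDCAADABCBDCAADADBBDCABC ⇒ ADB·ABC·AAD·ABC·BDC·AAD·ADB·ADB·BDC·ADB·ABC·AAD·ABC·BDC·AAD·ADB·ADB·BDC·ADB·BDC·ABC·ABC·BDC·AAD·ADB·ABC·AAD
    A ↦ ADB
    B ↦ ABC
    C ↦ AAD
    D ↦ BDC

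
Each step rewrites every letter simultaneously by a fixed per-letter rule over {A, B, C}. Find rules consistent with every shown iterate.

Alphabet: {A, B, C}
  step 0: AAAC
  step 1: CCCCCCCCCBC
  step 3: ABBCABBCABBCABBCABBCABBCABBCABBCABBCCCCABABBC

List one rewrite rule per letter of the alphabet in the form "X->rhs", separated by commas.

A->CCC, B->AB, C->BC

  step 0 ⇒ step 1: AAAC ⇒ CCC·CCC·CCC·BC
    A ↦ CCC
    C ↦ BC
    B ↦ AB  (constrained at step 1)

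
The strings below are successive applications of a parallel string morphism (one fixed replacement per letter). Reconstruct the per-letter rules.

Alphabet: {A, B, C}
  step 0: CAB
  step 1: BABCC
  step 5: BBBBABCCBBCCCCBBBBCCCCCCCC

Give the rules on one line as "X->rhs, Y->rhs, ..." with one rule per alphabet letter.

  step 0 ⇒ step 1: CAB ⇒ B·AB·CC
    A ↦ AB
    B ↦ CC
    C ↦ B

A->AB, B->CC, C->B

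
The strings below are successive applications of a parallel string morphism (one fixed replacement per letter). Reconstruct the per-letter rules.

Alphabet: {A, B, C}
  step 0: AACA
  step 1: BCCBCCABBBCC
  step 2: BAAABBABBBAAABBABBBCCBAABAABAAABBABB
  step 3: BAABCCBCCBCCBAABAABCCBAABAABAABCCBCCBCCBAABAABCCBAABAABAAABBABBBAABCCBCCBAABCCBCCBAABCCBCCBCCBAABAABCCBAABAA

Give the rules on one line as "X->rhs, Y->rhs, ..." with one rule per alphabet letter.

A->BCC, B->BAA, C->ABB

  step 2 ⇒ step 3: BAAABBABBBAAABBABBBCCBAABAABAAABBABB ⇒ BAA·BCC·BCC·BCC·BAA·BAA·BCC·BAA·BAA·BAA·BCC·BCC·BCC·BAA·BAA·BCC·BAA·BAA·BAA·ABB·ABB·BAA·BCC·BCC·BAA·BCC·BCC·BAA·BCC·BCC·BCC·BAA·BAA·BCC·BAA·BAA
    A ↦ BCC
    B ↦ BAA
    C ↦ ABB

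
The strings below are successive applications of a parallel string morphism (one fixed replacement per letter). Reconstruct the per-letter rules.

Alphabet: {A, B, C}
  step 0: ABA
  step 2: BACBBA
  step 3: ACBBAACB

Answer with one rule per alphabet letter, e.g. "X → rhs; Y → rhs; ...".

  step 2 ⇒ step 3: BACBBA ⇒ A·CB·B·A·A·CB
    A ↦ CB
    B ↦ A
    C ↦ B

A->CB, B->A, C->B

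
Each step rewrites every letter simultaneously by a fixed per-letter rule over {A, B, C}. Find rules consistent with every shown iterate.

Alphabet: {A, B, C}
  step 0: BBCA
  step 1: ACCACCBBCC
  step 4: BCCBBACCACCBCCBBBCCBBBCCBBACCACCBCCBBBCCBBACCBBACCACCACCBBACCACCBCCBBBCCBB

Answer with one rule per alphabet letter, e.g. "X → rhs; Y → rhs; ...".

  step 0 ⇒ step 1: BBCA ⇒ ACC·ACC·B·BCC
    A ↦ BCC
    B ↦ ACC
    C ↦ B

A->BCC, B->ACC, C->B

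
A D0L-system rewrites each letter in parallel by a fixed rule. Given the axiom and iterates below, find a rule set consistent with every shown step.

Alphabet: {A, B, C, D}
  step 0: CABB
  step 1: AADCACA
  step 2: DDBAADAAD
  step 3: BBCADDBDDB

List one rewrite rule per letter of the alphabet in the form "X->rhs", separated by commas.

  step 2 ⇒ step 3: DDBAADAAD ⇒ B·B·CA·D·D·B·D·D·B
    A ↦ D
    B ↦ CA
    D ↦ B
  step 0 ⇒ step 1: CABB ⇒ AA·D·CA·CA
    C ↦ AA

A->D, B->CA, C->AA, D->B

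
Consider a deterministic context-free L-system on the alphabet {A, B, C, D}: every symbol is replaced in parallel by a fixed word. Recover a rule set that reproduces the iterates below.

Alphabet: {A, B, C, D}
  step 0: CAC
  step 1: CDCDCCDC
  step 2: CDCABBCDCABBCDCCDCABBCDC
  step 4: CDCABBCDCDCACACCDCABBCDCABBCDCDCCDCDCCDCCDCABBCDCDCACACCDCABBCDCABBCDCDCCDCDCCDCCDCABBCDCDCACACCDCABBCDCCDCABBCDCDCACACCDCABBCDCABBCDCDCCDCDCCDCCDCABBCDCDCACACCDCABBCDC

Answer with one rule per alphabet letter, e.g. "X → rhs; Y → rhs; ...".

A->DC, B->AC, C->CDC, D->ABB

  step 1 ⇒ step 2: CDCDCCDC ⇒ CDC·ABB·CDC·ABB·CDC·CDC·ABB·CDC
    C ↦ CDC
    D ↦ ABB
  step 0 ⇒ step 1: CAC ⇒ CDC·DC·CDC
    A ↦ DC
    B ↦ AC  (constrained at step 2)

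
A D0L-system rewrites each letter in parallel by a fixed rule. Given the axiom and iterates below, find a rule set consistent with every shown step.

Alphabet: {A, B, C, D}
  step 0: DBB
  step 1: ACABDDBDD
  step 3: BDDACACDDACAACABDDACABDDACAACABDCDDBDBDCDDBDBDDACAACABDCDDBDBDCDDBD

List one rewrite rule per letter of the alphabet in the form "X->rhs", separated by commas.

  step 0 ⇒ step 1: DBB ⇒ ACA·BDD·BDD
    B ↦ BDD
    D ↦ ACA
    A ↦ BD  (constrained at step 1)
    C ↦ CDD  (constrained at step 1)

A->BD, B->BDD, C->CDD, D->ACA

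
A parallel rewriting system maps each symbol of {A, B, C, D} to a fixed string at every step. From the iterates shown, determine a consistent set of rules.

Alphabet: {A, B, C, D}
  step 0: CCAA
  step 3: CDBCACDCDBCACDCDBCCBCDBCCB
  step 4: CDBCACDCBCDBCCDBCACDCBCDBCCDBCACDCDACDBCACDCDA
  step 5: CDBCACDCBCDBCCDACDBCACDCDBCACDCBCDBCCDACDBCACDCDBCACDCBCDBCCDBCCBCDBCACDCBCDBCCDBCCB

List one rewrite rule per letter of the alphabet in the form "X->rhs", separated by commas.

A->CB, B->A, C->CD, D->BC

  step 4 ⇒ step 5: CDBCACDCBCDBCCDBCACDCBCDBCCDBCACDCDACDBCACDCDA ⇒ CD·BC·A·CD·CB·CD·BC·CD·A·CD·BC·A·CD·CD·BC·A·CD·CB·CD·BC·CD·A·CD·BC·A·CD·CD·BC·A·CD·CB·CD·BC·CD·BC·CB·CD·BC·A·CD·CB·CD·BC·CD·BC·CB
    A ↦ CB
    B ↦ A
    C ↦ CD
    D ↦ BC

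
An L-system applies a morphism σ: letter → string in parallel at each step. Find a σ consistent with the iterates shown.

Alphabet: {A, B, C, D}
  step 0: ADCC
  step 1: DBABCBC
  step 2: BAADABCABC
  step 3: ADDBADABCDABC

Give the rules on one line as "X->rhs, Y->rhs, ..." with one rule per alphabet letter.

A->D, B->A, C->BC, D->BA

  step 2 ⇒ step 3: BAADABCABC ⇒ A·D·D·BA·D·A·BC·D·A·BC
    A ↦ D
    B ↦ A
    C ↦ BC
    D ↦ BA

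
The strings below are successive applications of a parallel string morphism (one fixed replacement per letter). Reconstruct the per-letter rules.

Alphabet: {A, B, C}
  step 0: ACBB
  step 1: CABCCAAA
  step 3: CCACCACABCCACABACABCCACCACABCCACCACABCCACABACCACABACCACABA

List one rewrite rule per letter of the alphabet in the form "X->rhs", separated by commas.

A->CAB, B->A, C->CCA

  step 0 ⇒ step 1: ACBB ⇒ CAB·CCA·A·A
    A ↦ CAB
    B ↦ A
    C ↦ CCA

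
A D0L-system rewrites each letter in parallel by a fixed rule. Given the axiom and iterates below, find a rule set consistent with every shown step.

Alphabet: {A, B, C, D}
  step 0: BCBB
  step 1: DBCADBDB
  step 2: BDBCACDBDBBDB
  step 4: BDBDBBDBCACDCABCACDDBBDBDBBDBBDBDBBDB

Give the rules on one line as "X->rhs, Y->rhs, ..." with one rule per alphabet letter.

A->CD, B->DB, C->CA, D->B

  step 1 ⇒ step 2: DBCADBDB ⇒ B·DB·CA·CD·B·DB·B·DB
    A ↦ CD
    B ↦ DB
    C ↦ CA
    D ↦ B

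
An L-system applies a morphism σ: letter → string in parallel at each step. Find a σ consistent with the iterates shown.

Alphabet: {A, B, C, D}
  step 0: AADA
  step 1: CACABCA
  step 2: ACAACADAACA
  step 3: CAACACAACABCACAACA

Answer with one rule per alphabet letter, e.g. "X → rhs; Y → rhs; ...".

A->CA, B->DA, C->A, D->B

  step 2 ⇒ step 3: ACAACADAACA ⇒ CA·A·CA·CA·A·CA·B·CA·CA·A·CA
    A ↦ CA
    C ↦ A
    D ↦ B
  step 1 ⇒ step 2: CACABCA ⇒ A·CA·A·CA·DA·A·CA
    B ↦ DA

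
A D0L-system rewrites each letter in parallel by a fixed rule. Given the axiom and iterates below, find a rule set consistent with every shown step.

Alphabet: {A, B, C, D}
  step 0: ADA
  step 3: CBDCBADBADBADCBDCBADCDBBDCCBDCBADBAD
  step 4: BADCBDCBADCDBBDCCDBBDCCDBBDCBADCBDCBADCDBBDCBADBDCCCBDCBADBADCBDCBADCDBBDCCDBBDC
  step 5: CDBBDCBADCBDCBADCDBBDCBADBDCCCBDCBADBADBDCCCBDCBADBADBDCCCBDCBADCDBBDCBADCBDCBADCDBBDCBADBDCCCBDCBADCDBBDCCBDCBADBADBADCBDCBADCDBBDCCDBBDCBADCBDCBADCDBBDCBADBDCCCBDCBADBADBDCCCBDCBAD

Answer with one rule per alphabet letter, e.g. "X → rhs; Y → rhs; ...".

  step 4 ⇒ step 5: BADCBDCBADCDBBDCCDBBDCCDBBDCBADCBDCBADCDBBDCBADBDCCCBDCBADBADCBDCBADCDBBDCCDBBDC ⇒ C·DB·BDC·BAD·C·BDC·BAD·C·DB·BDC·BAD·BDC·C·C·BDC·BAD·BAD·BDC·C·C·BDC·BAD·BAD·BDC·C·C·BDC·BAD·C·DB·BDC·BAD·C·BDC·BAD·C·DB·BDC·BAD·BDC·C·C·BDC·BAD·C·DB·BDC·C·BDC·BAD·BAD·BAD·C·BDC·BAD·C·DB·BDC·C·DB·BDC·BAD·C·BDC·BAD·C·DB·BDC·BAD·BDC·C·C·BDC·BAD·BAD·BDC·C·C·BDC·BAD
    A ↦ DB
    B ↦ C
    C ↦ BAD
    D ↦ BDC

A->DB, B->C, C->BAD, D->BDC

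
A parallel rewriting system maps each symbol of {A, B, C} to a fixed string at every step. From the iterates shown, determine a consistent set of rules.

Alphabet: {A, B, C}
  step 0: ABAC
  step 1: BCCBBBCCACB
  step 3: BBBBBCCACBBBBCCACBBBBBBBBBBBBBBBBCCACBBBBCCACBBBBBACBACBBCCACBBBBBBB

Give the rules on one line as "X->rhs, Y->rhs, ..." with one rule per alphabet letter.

  step 0 ⇒ step 1: ABAC ⇒ BCC·BB·BCC·ACB
    A ↦ BCC
    B ↦ BB
    C ↦ ACB

A->BCC, B->BB, C->ACB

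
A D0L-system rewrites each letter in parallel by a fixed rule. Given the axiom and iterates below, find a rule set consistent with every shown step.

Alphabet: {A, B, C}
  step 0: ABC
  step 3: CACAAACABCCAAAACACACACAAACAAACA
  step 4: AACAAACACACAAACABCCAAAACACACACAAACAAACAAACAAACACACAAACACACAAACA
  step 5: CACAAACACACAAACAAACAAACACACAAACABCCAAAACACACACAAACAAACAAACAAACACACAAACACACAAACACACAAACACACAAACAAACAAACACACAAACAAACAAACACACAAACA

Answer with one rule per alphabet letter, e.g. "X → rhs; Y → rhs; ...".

  step 4 ⇒ step 5: AACAAACACACAAACABCCAAAACACACACAAACAAACAAACAAACACACAAACACACAAACA ⇒ CA·CA·AA·CA·CA·CA·AA·CA·AA·CA·AA·CA·CA·CA·AA·CA·BCC·AA·AA·CA·CA·CA·CA·AA·CA·AA·CA·AA·CA·AA·CA·CA·CA·AA·CA·CA·CA·AA·CA·CA·CA·AA·CA·CA·CA·AA·CA·AA·CA·AA·CA·CA·CA·AA·CA·AA·CA·AA·CA·CA·CA·AA·CA
    A ↦ CA
    B ↦ BCC
    C ↦ AA

A->CA, B->BCC, C->AA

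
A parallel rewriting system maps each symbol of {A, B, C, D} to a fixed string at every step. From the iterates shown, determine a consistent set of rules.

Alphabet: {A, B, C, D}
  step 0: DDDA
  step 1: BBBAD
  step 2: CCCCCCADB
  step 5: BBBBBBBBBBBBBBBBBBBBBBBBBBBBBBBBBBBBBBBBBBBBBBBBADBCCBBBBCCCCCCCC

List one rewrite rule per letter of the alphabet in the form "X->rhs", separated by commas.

A->AD, B->CC, C->BB, D->B

  step 1 ⇒ step 2: BBBAD ⇒ CC·CC·CC·AD·B
    A ↦ AD
    B ↦ CC
    D ↦ B
    C ↦ BB  (constrained at step 2)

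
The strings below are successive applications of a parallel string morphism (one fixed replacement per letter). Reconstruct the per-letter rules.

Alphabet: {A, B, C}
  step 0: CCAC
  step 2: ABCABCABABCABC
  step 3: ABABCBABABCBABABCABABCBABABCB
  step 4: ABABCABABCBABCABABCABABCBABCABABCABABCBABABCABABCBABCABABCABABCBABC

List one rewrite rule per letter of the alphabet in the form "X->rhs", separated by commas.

A->AB, B->ABC, C->B

  step 3 ⇒ step 4: ABABCBABABCBABABCABABCBABABCB ⇒ AB·ABC·AB·ABC·B·ABC·AB·ABC·AB·ABC·B·ABC·AB·ABC·AB·ABC·B·AB·ABC·AB·ABC·B·ABC·AB·ABC·AB·ABC·B·ABC
    A ↦ AB
    B ↦ ABC
    C ↦ B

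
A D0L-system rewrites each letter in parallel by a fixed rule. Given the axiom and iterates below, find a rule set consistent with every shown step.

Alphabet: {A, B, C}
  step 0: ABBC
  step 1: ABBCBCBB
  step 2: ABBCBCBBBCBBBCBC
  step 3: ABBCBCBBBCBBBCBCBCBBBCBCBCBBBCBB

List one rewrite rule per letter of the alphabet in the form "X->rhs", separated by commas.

  step 2 ⇒ step 3: ABBCBCBBBCBBBCBC ⇒ AB·BC·BC·BB·BC·BB·BC·BC·BC·BB·BC·BC·BC·BB·BC·BB
    A ↦ AB
    B ↦ BC
    C ↦ BB

A->AB, B->BC, C->BB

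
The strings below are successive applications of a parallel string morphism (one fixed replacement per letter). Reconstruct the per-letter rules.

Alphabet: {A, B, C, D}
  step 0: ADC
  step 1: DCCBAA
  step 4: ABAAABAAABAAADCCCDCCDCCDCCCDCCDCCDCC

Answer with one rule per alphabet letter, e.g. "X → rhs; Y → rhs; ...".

  step 0 ⇒ step 1: ADC ⇒ DCC·BA·A
    A ↦ DCC
    C ↦ A
    D ↦ BA
    B ↦ C  (constrained at step 1)

A->DCC, B->C, C->A, D->BA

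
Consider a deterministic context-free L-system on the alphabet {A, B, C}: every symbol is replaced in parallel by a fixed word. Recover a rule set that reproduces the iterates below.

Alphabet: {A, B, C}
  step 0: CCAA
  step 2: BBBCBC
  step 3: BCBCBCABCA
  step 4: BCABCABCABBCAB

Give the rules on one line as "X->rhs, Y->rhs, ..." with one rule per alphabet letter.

A->B, B->BC, C->A

  step 3 ⇒ step 4: BCBCBCABCA ⇒ BC·A·BC·A·BC·A·B·BC·A·B
    A ↦ B
    B ↦ BC
    C ↦ A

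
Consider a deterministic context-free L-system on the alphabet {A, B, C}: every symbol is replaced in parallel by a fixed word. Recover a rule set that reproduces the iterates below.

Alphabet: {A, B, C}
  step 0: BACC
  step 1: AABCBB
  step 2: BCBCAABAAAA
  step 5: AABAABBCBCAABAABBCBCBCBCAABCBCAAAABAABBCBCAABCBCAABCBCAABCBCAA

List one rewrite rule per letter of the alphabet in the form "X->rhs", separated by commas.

  step 1 ⇒ step 2: AABCBB ⇒ BC·BC·AA·B·AA·AA
    A ↦ BC
    B ↦ AA
    C ↦ B

A->BC, B->AA, C->B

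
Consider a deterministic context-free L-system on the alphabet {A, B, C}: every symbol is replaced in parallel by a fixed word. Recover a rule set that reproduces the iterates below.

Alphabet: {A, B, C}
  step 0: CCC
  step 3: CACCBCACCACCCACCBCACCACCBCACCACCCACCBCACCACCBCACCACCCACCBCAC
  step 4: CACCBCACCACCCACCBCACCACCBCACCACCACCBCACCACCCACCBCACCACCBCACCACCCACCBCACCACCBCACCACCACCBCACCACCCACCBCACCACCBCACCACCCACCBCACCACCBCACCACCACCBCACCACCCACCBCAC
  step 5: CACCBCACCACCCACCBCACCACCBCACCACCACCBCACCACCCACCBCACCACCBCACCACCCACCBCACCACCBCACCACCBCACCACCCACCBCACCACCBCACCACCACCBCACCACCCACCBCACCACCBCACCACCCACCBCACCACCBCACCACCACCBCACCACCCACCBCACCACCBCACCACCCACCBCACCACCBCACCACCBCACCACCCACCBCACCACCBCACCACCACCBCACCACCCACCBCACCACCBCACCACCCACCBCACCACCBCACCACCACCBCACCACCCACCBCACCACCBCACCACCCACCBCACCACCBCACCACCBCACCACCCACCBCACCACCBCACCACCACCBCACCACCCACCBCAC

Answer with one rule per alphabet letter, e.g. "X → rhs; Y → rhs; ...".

A->CB, B->C, C->CAC

  step 4 ⇒ step 5: CACCBCACCACCCACCBCACCACCBCACCACCACCBCACCACCCACCBCACCACCBCACCACCCACCBCACCACCBCACCACCACCBCACCACCCACCBCACCACCBCACCACCCACCBCACCACCBCACCACCACCBCACCACCCACCBCAC ⇒ CAC·CB·CAC·CAC·C·CAC·CB·CAC·CAC·CB·CAC·CAC·CAC·CB·CAC·CAC·C·CAC·CB·CAC·CAC·CB·CAC·CAC·C·CAC·CB·CAC·CAC·CB·CAC·CAC·CB·CAC·CAC·C·CAC·CB·CAC·CAC·CB·CAC·CAC·CAC·CB·CAC·CAC·C·CAC·CB·CAC·CAC·CB·CAC·CAC·C·CAC·CB·CAC·CAC·CB·CAC·CAC·CAC·CB·CAC·CAC·C·CAC·CB·CAC·CAC·CB·CAC·CAC·C·CAC·CB·CAC·CAC·CB·CAC·CAC·CB·CAC·CAC·C·CAC·CB·CAC·CAC·CB·CAC·CAC·CAC·CB·CAC·CAC·C·CAC·CB·CAC·CAC·CB·CAC·CAC·C·CAC·CB·CAC·CAC·CB·CAC·CAC·CAC·CB·CAC·CAC·C·CAC·CB·CAC·CAC·CB·CAC·CAC·C·CAC·CB·CAC·CAC·CB·CAC·CAC·CB·CAC·CAC·C·CAC·CB·CAC·CAC·CB·CAC·CAC·CAC·CB·CAC·CAC·C·CAC·CB·CAC
    A ↦ CB
    B ↦ C
    C ↦ CAC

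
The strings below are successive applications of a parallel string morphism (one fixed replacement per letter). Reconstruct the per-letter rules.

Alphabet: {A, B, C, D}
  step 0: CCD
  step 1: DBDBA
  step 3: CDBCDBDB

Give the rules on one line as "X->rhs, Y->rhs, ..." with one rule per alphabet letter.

A->C, B->C, C->DB, D->A

  step 0 ⇒ step 1: CCD ⇒ DB·DB·A
    C ↦ DB
    D ↦ A
    A ↦ C  (constrained at step 1)
    B ↦ C  (constrained at step 1)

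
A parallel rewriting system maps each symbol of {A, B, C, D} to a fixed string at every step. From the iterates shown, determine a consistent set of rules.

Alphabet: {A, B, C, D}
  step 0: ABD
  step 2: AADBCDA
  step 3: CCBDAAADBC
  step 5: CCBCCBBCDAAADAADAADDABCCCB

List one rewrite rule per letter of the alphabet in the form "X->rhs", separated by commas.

A->C, B->DA, C->AAD, D->B

  step 2 ⇒ step 3: AADBCDA ⇒ C·C·B·DA·AAD·B·C
    A ↦ C
    B ↦ DA
    C ↦ AAD
    D ↦ B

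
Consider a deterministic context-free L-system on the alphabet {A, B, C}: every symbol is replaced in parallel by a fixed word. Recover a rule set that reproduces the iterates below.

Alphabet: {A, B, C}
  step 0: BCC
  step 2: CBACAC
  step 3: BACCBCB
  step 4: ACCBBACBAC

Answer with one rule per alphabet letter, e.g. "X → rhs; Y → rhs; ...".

  step 3 ⇒ step 4: BACCBCB ⇒ AC·C·B·B·AC·B·AC
    A ↦ C
    B ↦ AC
    C ↦ B

A->C, B->AC, C->B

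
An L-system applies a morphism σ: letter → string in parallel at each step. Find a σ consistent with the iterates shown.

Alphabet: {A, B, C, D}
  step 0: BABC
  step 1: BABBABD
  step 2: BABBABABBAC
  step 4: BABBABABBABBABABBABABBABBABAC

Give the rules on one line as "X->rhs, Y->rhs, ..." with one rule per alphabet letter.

A->B, B->BA, C->BD, D->C

  step 1 ⇒ step 2: BABBABD ⇒ BA·B·BA·BA·B·BA·C
    A ↦ B
    B ↦ BA
    D ↦ C
  step 0 ⇒ step 1: BABC ⇒ BA·B·BA·BD
    C ↦ BD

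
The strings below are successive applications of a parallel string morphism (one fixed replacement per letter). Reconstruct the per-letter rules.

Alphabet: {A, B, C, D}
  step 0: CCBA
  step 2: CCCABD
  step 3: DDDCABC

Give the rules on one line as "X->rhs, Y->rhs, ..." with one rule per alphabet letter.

  step 2 ⇒ step 3: CCCABD ⇒ D·D·D·C·AB·C
    A ↦ C
    B ↦ AB
    C ↦ D
    D ↦ C

A->C, B->AB, C->D, D->C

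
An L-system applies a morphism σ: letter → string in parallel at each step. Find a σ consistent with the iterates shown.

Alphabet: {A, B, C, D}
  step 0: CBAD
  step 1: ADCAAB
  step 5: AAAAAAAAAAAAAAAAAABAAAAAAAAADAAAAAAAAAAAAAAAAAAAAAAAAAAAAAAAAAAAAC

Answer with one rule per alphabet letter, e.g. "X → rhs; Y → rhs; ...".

A->AA, B->C, C->AD, D->B

  step 0 ⇒ step 1: CBAD ⇒ AD·C·AA·B
    A ↦ AA
    B ↦ C
    C ↦ AD
    D ↦ B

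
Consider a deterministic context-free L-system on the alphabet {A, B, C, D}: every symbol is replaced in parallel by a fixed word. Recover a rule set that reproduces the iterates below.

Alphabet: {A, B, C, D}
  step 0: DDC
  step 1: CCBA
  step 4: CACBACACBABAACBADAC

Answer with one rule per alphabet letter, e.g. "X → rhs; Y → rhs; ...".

  step 0 ⇒ step 1: DDC ⇒ C·C·BA
    C ↦ BA
    D ↦ C
    A ↦ AC  (constrained at step 1)
    B ↦ D  (constrained at step 1)

A->AC, B->D, C->BA, D->C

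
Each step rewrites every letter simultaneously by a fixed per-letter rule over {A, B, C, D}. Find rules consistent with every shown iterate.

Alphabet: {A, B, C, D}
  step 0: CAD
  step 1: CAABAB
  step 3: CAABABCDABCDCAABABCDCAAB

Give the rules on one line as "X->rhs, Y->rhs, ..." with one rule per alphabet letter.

A->AB, B->CD, C->CA, D->AB

  step 0 ⇒ step 1: CAD ⇒ CA·AB·AB
    A ↦ AB
    C ↦ CA
    D ↦ AB
    B ↦ CD  (constrained at step 1)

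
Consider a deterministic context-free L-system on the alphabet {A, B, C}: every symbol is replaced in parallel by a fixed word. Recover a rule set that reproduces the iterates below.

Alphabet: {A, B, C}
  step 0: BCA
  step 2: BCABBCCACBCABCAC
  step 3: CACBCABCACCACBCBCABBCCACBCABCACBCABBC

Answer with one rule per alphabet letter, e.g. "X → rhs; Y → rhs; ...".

A->AB, B->CAC, C->BC

  step 2 ⇒ step 3: BCABBCCACBCABCAC ⇒ CAC·BC·AB·CAC·CAC·BC·BC·AB·BC·CAC·BC·AB·CAC·BC·AB·BC
    A ↦ AB
    B ↦ CAC
    C ↦ BC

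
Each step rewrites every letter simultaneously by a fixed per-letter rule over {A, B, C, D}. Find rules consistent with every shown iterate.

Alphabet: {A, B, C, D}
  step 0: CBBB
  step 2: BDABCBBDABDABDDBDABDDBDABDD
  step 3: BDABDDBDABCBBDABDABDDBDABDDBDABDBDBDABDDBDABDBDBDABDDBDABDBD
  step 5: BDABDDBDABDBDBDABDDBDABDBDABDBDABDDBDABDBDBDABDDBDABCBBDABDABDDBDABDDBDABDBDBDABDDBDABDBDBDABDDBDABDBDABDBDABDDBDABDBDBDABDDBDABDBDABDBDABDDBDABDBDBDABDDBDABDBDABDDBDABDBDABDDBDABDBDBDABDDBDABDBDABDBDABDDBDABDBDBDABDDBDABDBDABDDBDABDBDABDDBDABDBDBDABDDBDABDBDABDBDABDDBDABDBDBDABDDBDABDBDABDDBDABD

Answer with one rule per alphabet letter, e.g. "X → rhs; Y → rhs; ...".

A->D, B->BDA, C->BCB, D->BD

  step 2 ⇒ step 3: BDABCBBDABDABDDBDABDDBDABDD ⇒ BDA·BD·D·BDA·BCB·BDA·BDA·BD·D·BDA·BD·D·BDA·BD·BD·BDA·BD·D·BDA·BD·BD·BDA·BD·D·BDA·BD·BD
    A ↦ D
    B ↦ BDA
    C ↦ BCB
    D ↦ BD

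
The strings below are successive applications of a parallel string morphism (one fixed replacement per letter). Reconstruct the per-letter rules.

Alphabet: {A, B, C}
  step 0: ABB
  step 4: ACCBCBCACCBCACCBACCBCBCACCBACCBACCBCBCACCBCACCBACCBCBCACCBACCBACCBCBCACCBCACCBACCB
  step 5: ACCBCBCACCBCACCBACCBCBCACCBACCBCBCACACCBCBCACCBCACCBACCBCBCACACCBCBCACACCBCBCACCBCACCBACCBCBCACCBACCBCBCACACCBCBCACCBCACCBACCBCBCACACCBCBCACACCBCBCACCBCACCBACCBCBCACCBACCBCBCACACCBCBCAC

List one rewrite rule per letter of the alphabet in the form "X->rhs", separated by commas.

A->AC, B->CAC, C->CB

  step 4 ⇒ step 5: ACCBCBCACCBCACCBACCBCBCACCBACCBACCBCBCACCBCACCBACCBCBCACCBACCBACCBCBCACCBCACCBACCB ⇒ AC·CB·CB·CAC·CB·CAC·CB·AC·CB·CB·CAC·CB·AC·CB·CB·CAC·AC·CB·CB·CAC·CB·CAC·CB·AC·CB·CB·CAC·AC·CB·CB·CAC·AC·CB·CB·CAC·CB·CAC·CB·AC·CB·CB·CAC·CB·AC·CB·CB·CAC·AC·CB·CB·CAC·CB·CAC·CB·AC·CB·CB·CAC·AC·CB·CB·CAC·AC·CB·CB·CAC·CB·CAC·CB·AC·CB·CB·CAC·CB·AC·CB·CB·CAC·AC·CB·CB·CAC
    A ↦ AC
    B ↦ CAC
    C ↦ CB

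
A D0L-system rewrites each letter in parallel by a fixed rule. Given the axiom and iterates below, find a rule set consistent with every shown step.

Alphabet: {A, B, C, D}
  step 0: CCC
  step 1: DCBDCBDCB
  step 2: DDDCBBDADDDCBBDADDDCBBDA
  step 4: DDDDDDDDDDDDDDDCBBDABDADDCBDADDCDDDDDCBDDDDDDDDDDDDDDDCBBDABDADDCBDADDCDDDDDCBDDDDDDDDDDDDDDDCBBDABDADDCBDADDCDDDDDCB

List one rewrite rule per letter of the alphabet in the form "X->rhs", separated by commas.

A->C, B->BDA, C->DCB, D->DD

  step 1 ⇒ step 2: DCBDCBDCB ⇒ DD·DCB·BDA·DD·DCB·BDA·DD·DCB·BDA
    B ↦ BDA
    C ↦ DCB
    D ↦ DD
    A ↦ C  (constrained at step 2)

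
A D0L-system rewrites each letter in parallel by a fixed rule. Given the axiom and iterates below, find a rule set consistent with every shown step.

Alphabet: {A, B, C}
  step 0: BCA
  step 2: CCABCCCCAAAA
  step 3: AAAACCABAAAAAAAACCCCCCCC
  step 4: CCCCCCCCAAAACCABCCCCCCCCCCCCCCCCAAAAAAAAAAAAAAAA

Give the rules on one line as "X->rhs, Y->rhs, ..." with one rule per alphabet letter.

  step 3 ⇒ step 4: AAAACCABAAAAAAAACCCCCCCC ⇒ CC·CC·CC·CC·AA·AA·CC·AB·CC·CC·CC·CC·CC·CC·CC·CC·AA·AA·AA·AA·AA·AA·AA·AA
    A ↦ CC
    B ↦ AB
    C ↦ AA

A->CC, B->AB, C->AA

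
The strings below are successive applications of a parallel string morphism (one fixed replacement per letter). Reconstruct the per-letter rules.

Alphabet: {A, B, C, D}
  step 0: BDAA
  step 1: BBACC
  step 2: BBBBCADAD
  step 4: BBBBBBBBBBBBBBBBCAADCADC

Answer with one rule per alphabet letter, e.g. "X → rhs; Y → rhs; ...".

A->C, B->BB, C->AD, D->A

  step 1 ⇒ step 2: BBACC ⇒ BB·BB·C·AD·AD
    A ↦ C
    B ↦ BB
    C ↦ AD
  step 0 ⇒ step 1: BDAA ⇒ BB·A·C·C
    D ↦ A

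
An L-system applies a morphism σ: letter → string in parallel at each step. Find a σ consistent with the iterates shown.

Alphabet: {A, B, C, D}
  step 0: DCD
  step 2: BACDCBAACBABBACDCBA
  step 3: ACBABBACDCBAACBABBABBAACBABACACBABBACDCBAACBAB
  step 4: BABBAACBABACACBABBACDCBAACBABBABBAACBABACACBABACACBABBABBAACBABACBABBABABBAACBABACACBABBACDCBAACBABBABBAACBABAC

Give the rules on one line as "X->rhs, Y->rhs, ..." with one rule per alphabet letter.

  step 3 ⇒ step 4: ACBABBACDCBAACBABBABBAACBABACACBABBACDCBAACBAB ⇒ BAB·BA·AC·BAB·AC·AC·BAB·BA·CDC·BA·AC·BAB·BAB·BA·AC·BAB·AC·AC·BAB·AC·AC·BAB·BAB·BA·AC·BAB·AC·BAB·BA·BAB·BA·AC·BAB·AC·AC·BAB·BA·CDC·BA·AC·BAB·BAB·BA·AC·BAB·AC
    A ↦ BAB
    B ↦ AC
    C ↦ BA
    D ↦ CDC

A->BAB, B->AC, C->BA, D->CDC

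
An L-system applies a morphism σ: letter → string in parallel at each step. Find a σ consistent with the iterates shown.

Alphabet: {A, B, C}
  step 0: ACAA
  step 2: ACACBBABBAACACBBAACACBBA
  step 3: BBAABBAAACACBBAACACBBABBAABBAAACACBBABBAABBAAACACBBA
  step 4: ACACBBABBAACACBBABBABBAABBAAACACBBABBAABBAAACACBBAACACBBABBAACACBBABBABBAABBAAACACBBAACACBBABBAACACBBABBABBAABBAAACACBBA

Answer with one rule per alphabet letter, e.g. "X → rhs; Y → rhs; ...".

  step 3 ⇒ step 4: BBAABBAAACACBBAACACBBABBAABBAAACACBBABBAABBAAACACBBA ⇒ AC·AC·BBA·BBA·AC·AC·BBA·BBA·BBA·A·BBA·A·AC·AC·BBA·BBA·A·BBA·A·AC·AC·BBA·AC·AC·BBA·BBA·AC·AC·BBA·BBA·BBA·A·BBA·A·AC·AC·BBA·AC·AC·BBA·BBA·AC·AC·BBA·BBA·BBA·A·BBA·A·AC·AC·BBA
    A ↦ BBA
    B ↦ AC
    C ↦ A

A->BBA, B->AC, C->A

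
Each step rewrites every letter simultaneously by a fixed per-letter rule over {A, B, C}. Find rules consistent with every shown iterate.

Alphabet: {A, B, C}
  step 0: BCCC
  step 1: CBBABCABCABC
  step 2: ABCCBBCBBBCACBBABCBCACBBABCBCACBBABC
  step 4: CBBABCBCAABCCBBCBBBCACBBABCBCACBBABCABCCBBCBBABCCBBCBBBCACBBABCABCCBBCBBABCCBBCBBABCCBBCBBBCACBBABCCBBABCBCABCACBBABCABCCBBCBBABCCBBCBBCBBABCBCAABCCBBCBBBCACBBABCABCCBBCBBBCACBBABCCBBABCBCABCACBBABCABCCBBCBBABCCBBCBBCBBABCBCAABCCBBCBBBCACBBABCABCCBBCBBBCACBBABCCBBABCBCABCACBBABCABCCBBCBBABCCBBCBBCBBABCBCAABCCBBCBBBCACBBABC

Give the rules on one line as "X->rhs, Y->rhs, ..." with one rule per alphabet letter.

A->BCA, B->CBB, C->ABC

  step 1 ⇒ step 2: CBBABCABCABC ⇒ ABC·CBB·CBB·BCA·CBB·ABC·BCA·CBB·ABC·BCA·CBB·ABC
    A ↦ BCA
    B ↦ CBB
    C ↦ ABC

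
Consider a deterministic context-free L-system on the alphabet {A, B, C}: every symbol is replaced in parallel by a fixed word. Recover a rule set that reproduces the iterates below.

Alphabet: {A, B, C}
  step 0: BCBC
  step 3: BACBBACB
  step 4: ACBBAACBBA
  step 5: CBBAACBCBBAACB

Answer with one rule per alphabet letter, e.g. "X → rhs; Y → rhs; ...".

  step 4 ⇒ step 5: ACBBAACBBA ⇒ CB·B·A·A·CB·CB·B·A·A·CB
    A ↦ CB
    B ↦ A
    C ↦ B

A->CB, B->A, C->B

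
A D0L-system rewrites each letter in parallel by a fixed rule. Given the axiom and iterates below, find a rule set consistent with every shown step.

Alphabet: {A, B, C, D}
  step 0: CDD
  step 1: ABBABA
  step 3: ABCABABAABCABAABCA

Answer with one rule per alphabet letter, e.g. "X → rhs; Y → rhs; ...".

A->CA, B->D, C->AB, D->BA

  step 0 ⇒ step 1: CDD ⇒ AB·BA·BA
    C ↦ AB
    D ↦ BA
    A ↦ CA  (constrained at step 1)
    B ↦ D  (constrained at step 1)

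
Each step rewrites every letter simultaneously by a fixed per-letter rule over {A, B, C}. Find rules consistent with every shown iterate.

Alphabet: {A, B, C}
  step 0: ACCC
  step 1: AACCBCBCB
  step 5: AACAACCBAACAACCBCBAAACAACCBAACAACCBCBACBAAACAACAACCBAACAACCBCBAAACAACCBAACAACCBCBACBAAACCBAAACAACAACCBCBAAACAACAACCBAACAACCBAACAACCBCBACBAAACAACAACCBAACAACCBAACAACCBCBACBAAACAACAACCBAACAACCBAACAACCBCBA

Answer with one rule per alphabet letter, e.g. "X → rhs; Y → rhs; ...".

  step 0 ⇒ step 1: ACCC ⇒ AAC·CB·CB·CB
    A ↦ AAC
    C ↦ CB
    B ↦ A  (constrained at step 1)

A->AAC, B->A, C->CB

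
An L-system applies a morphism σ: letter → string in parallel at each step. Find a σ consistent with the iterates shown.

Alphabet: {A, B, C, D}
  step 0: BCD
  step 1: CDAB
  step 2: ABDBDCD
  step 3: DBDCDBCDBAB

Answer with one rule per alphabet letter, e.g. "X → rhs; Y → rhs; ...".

  step 2 ⇒ step 3: ABDBDCD ⇒ DBD·CD·B·CD·B·A·B
    A ↦ DBD
    B ↦ CD
    C ↦ A
    D ↦ B

A->DBD, B->CD, C->A, D->B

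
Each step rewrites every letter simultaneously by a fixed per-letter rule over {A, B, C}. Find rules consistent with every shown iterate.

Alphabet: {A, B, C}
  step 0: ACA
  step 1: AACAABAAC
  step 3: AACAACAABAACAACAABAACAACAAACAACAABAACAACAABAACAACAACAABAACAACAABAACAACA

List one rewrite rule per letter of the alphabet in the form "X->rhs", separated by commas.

  step 0 ⇒ step 1: ACA ⇒ AAC·AAB·AAC
    A ↦ AAC
    C ↦ AAB
    B ↦ A  (constrained at step 1)

A->AAC, B->A, C->AAB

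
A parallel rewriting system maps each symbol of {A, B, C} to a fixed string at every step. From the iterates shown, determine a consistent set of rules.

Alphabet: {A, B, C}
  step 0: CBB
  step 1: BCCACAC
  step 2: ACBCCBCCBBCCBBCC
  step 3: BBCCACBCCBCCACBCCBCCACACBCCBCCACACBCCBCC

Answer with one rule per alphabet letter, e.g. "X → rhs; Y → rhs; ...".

A->B, B->AC, C->BCC

  step 2 ⇒ step 3: ACBCCBCCBBCCBBCC ⇒ B·BCC·AC·BCC·BCC·AC·BCC·BCC·AC·AC·BCC·BCC·AC·AC·BCC·BCC
    A ↦ B
    B ↦ AC
    C ↦ BCC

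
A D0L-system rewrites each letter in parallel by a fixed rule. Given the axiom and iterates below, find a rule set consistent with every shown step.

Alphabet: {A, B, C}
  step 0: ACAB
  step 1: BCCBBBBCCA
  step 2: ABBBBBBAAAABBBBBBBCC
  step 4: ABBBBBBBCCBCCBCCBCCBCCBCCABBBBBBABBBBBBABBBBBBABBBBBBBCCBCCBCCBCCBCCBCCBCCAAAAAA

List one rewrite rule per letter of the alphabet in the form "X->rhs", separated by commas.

A->BCC, B->A, C->BBB

  step 1 ⇒ step 2: BCCBBBBCCA ⇒ A·BBB·BBB·A·A·A·A·BBB·BBB·BCC
    A ↦ BCC
    B ↦ A
    C ↦ BBB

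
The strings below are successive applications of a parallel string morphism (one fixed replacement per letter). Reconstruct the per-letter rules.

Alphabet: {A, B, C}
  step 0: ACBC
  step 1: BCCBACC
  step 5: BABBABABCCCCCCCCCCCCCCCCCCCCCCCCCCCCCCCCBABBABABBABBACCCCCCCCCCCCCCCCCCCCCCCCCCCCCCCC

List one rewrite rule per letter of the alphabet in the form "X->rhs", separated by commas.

  step 0 ⇒ step 1: ACBC ⇒ B·CC·BA·CC
    A ↦ B
    B ↦ BA
    C ↦ CC

A->B, B->BA, C->CC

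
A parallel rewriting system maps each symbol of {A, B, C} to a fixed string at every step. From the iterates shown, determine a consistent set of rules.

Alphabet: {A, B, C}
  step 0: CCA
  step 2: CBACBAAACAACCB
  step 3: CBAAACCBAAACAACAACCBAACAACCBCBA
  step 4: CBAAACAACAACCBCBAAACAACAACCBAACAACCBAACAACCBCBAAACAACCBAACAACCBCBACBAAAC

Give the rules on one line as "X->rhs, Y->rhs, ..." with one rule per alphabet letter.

  step 3 ⇒ step 4: CBAAACCBAAACAACAACCBAACAACCBCBA ⇒ CB·A·AAC·AAC·AAC·CB·CB·A·AAC·AAC·AAC·CB·AAC·AAC·CB·AAC·AAC·CB·CB·A·AAC·AAC·CB·AAC·AAC·CB·CB·A·CB·A·AAC
    A ↦ AAC
    B ↦ A
    C ↦ CB

A->AAC, B->A, C->CB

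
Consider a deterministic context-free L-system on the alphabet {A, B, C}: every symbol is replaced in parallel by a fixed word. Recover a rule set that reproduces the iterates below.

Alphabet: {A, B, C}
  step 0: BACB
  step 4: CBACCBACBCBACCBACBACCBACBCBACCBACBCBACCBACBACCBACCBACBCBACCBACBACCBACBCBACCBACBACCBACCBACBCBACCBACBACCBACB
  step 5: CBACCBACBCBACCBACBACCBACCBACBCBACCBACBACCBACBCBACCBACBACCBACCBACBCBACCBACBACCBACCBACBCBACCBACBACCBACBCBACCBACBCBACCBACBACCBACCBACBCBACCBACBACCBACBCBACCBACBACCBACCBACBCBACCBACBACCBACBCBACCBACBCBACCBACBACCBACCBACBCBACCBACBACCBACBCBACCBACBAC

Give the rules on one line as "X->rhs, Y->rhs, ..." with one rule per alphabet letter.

A->CBA, B->AC, C->CB

  step 4 ⇒ step 5: CBACCBACBCBACCBACBACCBACBCBACCBACBCBACCBACBACCBACCBACBCBACCBACBACCBACBCBACCBACBACCBACCBACBCBACCBACBACCBACB ⇒ CB·AC·CBA·CB·CB·AC·CBA·CB·AC·CB·AC·CBA·CB·CB·AC·CBA·CB·AC·CBA·CB·CB·AC·CBA·CB·AC·CB·AC·CBA·CB·CB·AC·CBA·CB·AC·CB·AC·CBA·CB·CB·AC·CBA·CB·AC·CBA·CB·CB·AC·CBA·CB·CB·AC·CBA·CB·AC·CB·AC·CBA·CB·CB·AC·CBA·CB·AC·CBA·CB·CB·AC·CBA·CB·AC·CB·AC·CBA·CB·CB·AC·CBA·CB·AC·CBA·CB·CB·AC·CBA·CB·CB·AC·CBA·CB·AC·CB·AC·CBA·CB·CB·AC·CBA·CB·AC·CBA·CB·CB·AC·CBA·CB·AC
    A ↦ CBA
    B ↦ AC
    C ↦ CB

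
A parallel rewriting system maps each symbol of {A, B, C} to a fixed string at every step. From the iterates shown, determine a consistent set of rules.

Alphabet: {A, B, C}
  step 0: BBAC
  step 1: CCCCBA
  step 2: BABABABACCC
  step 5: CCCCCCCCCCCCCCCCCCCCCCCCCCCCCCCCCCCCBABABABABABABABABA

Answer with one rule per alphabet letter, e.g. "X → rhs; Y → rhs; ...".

  step 1 ⇒ step 2: CCCCBA ⇒ BA·BA·BA·BA·C·CC
    A ↦ CC
    B ↦ C
    C ↦ BA

A->CC, B->C, C->BA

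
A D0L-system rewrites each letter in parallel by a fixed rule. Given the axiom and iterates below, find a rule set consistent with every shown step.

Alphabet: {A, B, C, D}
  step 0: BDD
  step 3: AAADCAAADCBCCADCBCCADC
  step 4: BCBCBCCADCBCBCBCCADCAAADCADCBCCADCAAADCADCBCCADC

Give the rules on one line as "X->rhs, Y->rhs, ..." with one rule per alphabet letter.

A->BC, B->AA, C->ADC, D->C

  step 3 ⇒ step 4: AAADCAAADCBCCADCBCCADC ⇒ BC·BC·BC·C·ADC·BC·BC·BC·C·ADC·AA·ADC·ADC·BC·C·ADC·AA·ADC·ADC·BC·C·ADC
    A ↦ BC
    B ↦ AA
    C ↦ ADC
    D ↦ C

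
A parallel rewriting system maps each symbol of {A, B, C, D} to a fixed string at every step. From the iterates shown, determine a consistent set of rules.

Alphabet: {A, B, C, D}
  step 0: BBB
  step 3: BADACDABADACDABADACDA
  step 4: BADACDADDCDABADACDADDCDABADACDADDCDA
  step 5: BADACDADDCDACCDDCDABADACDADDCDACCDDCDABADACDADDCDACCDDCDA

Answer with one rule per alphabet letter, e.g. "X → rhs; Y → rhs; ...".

  step 4 ⇒ step 5: BADACDADDCDABADACDADDCDABADACDADDCDA ⇒ BA·DA·C·DA·DD·C·DA·C·C·DD·C·DA·BA·DA·C·DA·DD·C·DA·C·C·DD·C·DA·BA·DA·C·DA·DD·C·DA·C·C·DD·C·DA
    A ↦ DA
    B ↦ BA
    C ↦ DD
    D ↦ C

A->DA, B->BA, C->DD, D->C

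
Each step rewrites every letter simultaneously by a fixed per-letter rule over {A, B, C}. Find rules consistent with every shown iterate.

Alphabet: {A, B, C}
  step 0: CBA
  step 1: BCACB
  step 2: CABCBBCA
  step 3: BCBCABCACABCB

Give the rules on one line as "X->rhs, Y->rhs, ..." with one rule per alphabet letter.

A->CB, B->CA, C->B

  step 2 ⇒ step 3: CABCBBCA ⇒ B·CB·CA·B·CA·CA·B·CB
    A ↦ CB
    B ↦ CA
    C ↦ B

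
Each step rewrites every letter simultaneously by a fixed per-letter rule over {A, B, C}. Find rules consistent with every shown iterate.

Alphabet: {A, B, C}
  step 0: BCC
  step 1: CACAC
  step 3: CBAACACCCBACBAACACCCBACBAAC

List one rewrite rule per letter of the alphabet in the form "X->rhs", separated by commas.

A->CBA, B->C, C->AC

  step 0 ⇒ step 1: BCC ⇒ C·AC·AC
    B ↦ C
    C ↦ AC
    A ↦ CBA  (constrained at step 1)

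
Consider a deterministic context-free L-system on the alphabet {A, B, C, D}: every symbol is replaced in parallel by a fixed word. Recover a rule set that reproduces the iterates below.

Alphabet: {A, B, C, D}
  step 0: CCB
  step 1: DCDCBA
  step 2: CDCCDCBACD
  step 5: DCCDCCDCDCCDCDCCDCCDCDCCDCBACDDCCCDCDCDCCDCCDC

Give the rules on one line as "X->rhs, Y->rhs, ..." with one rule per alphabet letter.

A->CD, B->BA, C->DC, D->C

  step 1 ⇒ step 2: DCDCBA ⇒ C·DC·C·DC·BA·CD
    A ↦ CD
    B ↦ BA
    C ↦ DC
    D ↦ C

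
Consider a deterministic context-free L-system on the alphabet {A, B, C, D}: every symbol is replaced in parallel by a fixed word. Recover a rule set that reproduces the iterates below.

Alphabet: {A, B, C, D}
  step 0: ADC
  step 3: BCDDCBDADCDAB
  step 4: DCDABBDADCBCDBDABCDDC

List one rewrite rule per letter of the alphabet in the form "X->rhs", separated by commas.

A->CD, B->DC, C->DA, D->B

  step 3 ⇒ step 4: BCDDCBDADCDAB ⇒ DC·DA·B·B·DA·DC·B·CD·B·DA·B·CD·DC
    A ↦ CD
    B ↦ DC
    C ↦ DA
    D ↦ B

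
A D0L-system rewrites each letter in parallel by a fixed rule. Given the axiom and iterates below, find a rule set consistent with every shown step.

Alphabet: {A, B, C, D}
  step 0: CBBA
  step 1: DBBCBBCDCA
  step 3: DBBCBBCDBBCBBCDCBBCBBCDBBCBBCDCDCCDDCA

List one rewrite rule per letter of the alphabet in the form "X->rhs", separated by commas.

A->DCA, B->BBC, C->D, D->C

  step 0 ⇒ step 1: CBBA ⇒ D·BBC·BBC·DCA
    A ↦ DCA
    B ↦ BBC
    C ↦ D
    D ↦ C  (constrained at step 1)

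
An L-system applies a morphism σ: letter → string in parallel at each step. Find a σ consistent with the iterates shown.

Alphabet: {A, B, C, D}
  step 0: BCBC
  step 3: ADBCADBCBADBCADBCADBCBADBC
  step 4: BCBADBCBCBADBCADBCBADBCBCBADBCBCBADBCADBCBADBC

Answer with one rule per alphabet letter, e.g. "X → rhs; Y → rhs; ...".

  step 3 ⇒ step 4: ADBCADBCBADBCADBCADBCBADBC ⇒ B·CB·AD·BC·B·CB·AD·BC·AD·B·CB·AD·BC·B·CB·AD·BC·B·CB·AD·BC·AD·B·CB·AD·BC
    A ↦ B
    B ↦ AD
    C ↦ BC
    D ↦ CB

A->B, B->AD, C->BC, D->CB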